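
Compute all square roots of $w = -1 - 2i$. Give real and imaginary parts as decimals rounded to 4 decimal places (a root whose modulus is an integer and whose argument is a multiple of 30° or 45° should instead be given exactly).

|w| = sqrt(5) ≈ 2.236068, arg(w) ≈ 243.434949°
Root modulus = sqrt(5)^(1/2) ≈ 1.495349
Root arguments: θ_k = (arg(w) + 360°k)/2 for k = 0, 1, ..., 1
Compute each root as (root modulus)(cos θ_k + i sin θ_k) using full-precision intermediates, then round to 4 decimal places.
Roots: -0.7862 + 1.2720i, 0.7862 - 1.2720i


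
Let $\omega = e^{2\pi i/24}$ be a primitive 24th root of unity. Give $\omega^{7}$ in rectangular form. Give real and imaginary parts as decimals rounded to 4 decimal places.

ω^7 = e^(2πi·7/24) = e^(i·7π/12)
= cos(7π/12) + i sin(7π/12)
= -0.2588 + 0.9659i


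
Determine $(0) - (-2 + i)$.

(0 - (-2)) + (0 - 1)i = 2 - i


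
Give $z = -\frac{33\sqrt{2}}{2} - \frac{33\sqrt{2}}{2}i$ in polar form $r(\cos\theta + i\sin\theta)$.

r = |z| = sqrt(a^2 + b^2) = sqrt((-33*sqrt(2)/2)^2 + (-33*sqrt(2)/2)^2) = sqrt(1089/2 + 1089/2) = sqrt(1089) = 33
θ = arctan(b/a) = arctan(-23.3345/-23.3345) (quadrant-adjusted) = 225°
z = 33(cos 225° + i sin 225°)


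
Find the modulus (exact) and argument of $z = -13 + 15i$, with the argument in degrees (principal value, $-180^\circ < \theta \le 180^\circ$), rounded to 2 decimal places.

|z| = sqrt((-13)^2 + 15^2) = sqrt(394)
arg(z) = arctan(b/a) = arctan(15/-13) (quadrant-adjusted) = 130.91°


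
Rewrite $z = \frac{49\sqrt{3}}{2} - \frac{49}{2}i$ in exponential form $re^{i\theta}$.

r = |z| = sqrt((49*sqrt(3)/2)^2 + (-49/2)^2) = sqrt(7203/4 + 2401/4) = sqrt(2401) = 49
θ = arctan(b/a) = arctan(-24.5/42.4352) (quadrant-adjusted) = -30° = -π/6
z = 49e^(-i*π/6)


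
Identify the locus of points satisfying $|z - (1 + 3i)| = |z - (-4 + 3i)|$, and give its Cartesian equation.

|z - z1| = |z - z2| means z is equidistant from z1 and z2,
i.e. the perpendicular bisector of the segment from (1, 3) to (-4, 3) (midpoint (-3/2, 3)).
With z = x + yi, square both sides:
(x - 1)^2 + (y - 3)^2 = (x - (-4))^2 + (y - 3)^2
The x^2 and y^2 terms cancel: -10x + 0y = 25 - 10 = 15
Simplify: x = -3/2
Locus: Perpendicular bisector of the segment from (1, 3) to (-4, 3): the line x = -3/2


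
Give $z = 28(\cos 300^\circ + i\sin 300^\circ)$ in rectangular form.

a = r cos θ = 28 * 1/2 = 14
b = r sin θ = 28 * -sqrt(3)/2 = -14*sqrt(3)
z = 14 - 14*sqrt(3)i


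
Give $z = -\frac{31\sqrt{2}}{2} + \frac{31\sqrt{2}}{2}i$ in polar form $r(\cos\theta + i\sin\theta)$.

r = |z| = sqrt(a^2 + b^2) = sqrt((-31*sqrt(2)/2)^2 + (31*sqrt(2)/2)^2) = sqrt(961/2 + 961/2) = sqrt(961) = 31
θ = arctan(b/a) = arctan(21.9203/-21.9203) (quadrant-adjusted) = 135°
z = 31(cos 135° + i sin 135°)


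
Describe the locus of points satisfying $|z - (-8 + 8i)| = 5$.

|z - z0| = r describes a circle centered at z0 with radius r
Here z0 = -8 + 8i and r = 5
Locus: Circle centered at (-8, 8) with radius 5


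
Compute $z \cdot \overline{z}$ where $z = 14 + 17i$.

z * conjugate(z) = |z|^2 = a^2 + b^2
= 14^2 + 17^2 = 485


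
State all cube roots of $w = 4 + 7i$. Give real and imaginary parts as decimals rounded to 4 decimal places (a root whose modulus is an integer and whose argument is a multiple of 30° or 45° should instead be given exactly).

|w| = sqrt(65) ≈ 8.062258, arg(w) ≈ 60.255119°
Root modulus = sqrt(65)^(1/3) ≈ 2.005175
Root arguments: θ_k = (arg(w) + 360°k)/3 for k = 0, 1, ..., 2
Compute each root as (root modulus)(cos θ_k + i sin θ_k) using full-precision intermediates, then round to 4 decimal places.
Roots: 1.8832 + 0.6886i, -1.5380 + 1.2866i, -0.3453 - 1.9752i


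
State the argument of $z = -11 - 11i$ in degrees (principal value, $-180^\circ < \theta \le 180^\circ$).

θ = arctan(b/a) = arctan(-11/-11) (quadrant-adjusted) = -135°


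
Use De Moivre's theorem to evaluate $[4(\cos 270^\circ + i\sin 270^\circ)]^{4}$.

By De Moivre: z^n = r^n(cos(nθ) + i sin(nθ))
= 4^4(cos(4*270°) + i sin(4*270°))
= 256(cos 0° + i sin 0°)
= 256


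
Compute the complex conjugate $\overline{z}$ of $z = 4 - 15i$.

If z = a + bi, then conjugate(z) = a - bi
conjugate(4 - 15i) = 4 + 15i


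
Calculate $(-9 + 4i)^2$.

(a + bi)^2 = a^2 - b^2 + 2abi
= (-9)^2 - 4^2 + 2*(-9)*4i
= 65 - 72i


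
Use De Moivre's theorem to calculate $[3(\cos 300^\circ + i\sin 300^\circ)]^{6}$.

By De Moivre: z^n = r^n(cos(nθ) + i sin(nθ))
= 3^6(cos(6*300°) + i sin(6*300°))
= 729(cos 0° + i sin 0°)
= 729


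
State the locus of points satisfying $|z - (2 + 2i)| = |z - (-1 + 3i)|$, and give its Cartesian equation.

|z - z1| = |z - z2| means z is equidistant from z1 and z2,
i.e. the perpendicular bisector of the segment from (2, 2) to (-1, 3) (midpoint (1/2, 5/2)).
With z = x + yi, square both sides:
(x - 2)^2 + (y - 2)^2 = (x - (-1))^2 + (y - 3)^2
The x^2 and y^2 terms cancel: -6x + 2y = 10 - 8 = 2
Simplify: 3x - y = -1
Locus: Perpendicular bisector of the segment from (2, 2) to (-1, 3): the line 3x - y = -1


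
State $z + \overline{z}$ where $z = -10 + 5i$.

z + conjugate(z) = (a + bi) + (a - bi) = 2a
= 2 * (-10) = -20


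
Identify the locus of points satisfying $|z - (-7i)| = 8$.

|z - z0| = r describes a circle centered at z0 with radius r
Here z0 = -7i and r = 8
Locus: Circle centered at (0, -7) with radius 8


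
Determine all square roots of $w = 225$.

|w| = 225, arg(w) = 0°
Root modulus = 225^(1/2) = 15
Root arguments: θ_k = (0° + 360°k)/2 for k = 0, 1, ..., 1
Roots: 15, -15


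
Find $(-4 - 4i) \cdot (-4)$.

(a1*a2 - b1*b2) + (a1*b2 + b1*a2)i
= (16 - 0) + (0 + 16)i
= 16 + 16i


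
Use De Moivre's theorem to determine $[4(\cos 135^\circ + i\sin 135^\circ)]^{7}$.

By De Moivre: z^n = r^n(cos(nθ) + i sin(nθ))
= 4^7(cos(7*135°) + i sin(7*135°))
= 16384(cos 225° + i sin 225°)
= -8192*sqrt(2) - 8192*sqrt(2)i


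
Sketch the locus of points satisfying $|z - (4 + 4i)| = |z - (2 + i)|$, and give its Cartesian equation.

|z - z1| = |z - z2| means z is equidistant from z1 and z2,
i.e. the perpendicular bisector of the segment from (4, 4) to (2, 1) (midpoint (3, 5/2)).
With z = x + yi, square both sides:
(x - 4)^2 + (y - 4)^2 = (x - 2)^2 + (y - 1)^2
The x^2 and y^2 terms cancel: -4x + (-6)y = 5 - 32 = -27
Simplify: 4x + 6y = 27
Locus: Perpendicular bisector of the segment from (4, 4) to (2, 1): the line 4x + 6y = 27


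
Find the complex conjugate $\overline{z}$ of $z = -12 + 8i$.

If z = a + bi, then conjugate(z) = a - bi
conjugate(-12 + 8i) = -12 - 8i


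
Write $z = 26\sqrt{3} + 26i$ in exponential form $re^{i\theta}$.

r = |z| = sqrt((26*sqrt(3))^2 + (26)^2) = sqrt(2028 + 676) = sqrt(2704) = 52
θ = arctan(b/a) = arctan(26/45.0333) (quadrant-adjusted) = 30° = π/6
z = 52e^(i*π/6)


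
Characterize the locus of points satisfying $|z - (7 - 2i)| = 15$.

|z - z0| = r describes a circle centered at z0 with radius r
Here z0 = 7 - 2i and r = 15
Locus: Circle centered at (7, -2) with radius 15


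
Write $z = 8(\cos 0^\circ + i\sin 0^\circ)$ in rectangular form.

a = r cos θ = 8 * 1 = 8
b = r sin θ = 8 * 0 = 0
z = 8


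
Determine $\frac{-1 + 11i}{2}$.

Divisor is real, so divide each part by 2:
= -1/2 + (11/2)i


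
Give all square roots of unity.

ω_k = e^(2πik/2) = cos(2πk/2) + i sin(2πk/2) for k = 0, 1, ..., 1
Roots: 1, -1


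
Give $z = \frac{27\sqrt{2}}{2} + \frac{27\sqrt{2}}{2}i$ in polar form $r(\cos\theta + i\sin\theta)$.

r = |z| = sqrt(a^2 + b^2) = sqrt((27*sqrt(2)/2)^2 + (27*sqrt(2)/2)^2) = sqrt(729/2 + 729/2) = sqrt(729) = 27
θ = arctan(b/a) = arctan(19.0919/19.0919) (quadrant-adjusted) = 45°
z = 27(cos 45° + i sin 45°)


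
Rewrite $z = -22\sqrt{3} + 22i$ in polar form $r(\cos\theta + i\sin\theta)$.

r = |z| = sqrt(a^2 + b^2) = sqrt((-22*sqrt(3))^2 + (22)^2) = sqrt(1452 + 484) = sqrt(1936) = 44
θ = arctan(b/a) = arctan(22/-38.1051) (quadrant-adjusted) = 150°
z = 44(cos 150° + i sin 150°)


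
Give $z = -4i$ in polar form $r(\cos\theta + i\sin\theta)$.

r = |z| = sqrt(a^2 + b^2) = sqrt((0)^2 + (-4)^2) = sqrt(0 + 16) = sqrt(16) = 4
a = 0 and b < 0, so z lies on the negative imaginary axis: θ = 270°
z = 4(cos 270° + i sin 270°)


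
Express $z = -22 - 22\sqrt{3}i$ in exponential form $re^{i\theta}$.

r = |z| = sqrt((-22)^2 + (-22*sqrt(3))^2) = sqrt(484 + 1452) = sqrt(1936) = 44
θ = arctan(b/a) = arctan(-38.1051/-22) (quadrant-adjusted) = 240° = 4π/3
z = 44e^(i*4π/3)


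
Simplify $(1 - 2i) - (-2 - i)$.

(1 - (-2)) + (-2 - (-1))i = 3 - i


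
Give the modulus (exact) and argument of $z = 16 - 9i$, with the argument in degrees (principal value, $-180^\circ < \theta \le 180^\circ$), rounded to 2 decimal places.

|z| = sqrt(16^2 + (-9)^2) = sqrt(337)
arg(z) = arctan(b/a) = arctan(-9/16) (quadrant-adjusted) = -29.36°


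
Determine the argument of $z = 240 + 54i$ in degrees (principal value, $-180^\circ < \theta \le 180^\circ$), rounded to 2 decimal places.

θ = arctan(b/a) = arctan(54/240) (quadrant-adjusted) = 12.68°


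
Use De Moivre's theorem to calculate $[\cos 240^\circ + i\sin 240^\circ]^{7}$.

By De Moivre: z^n = r^n(cos(nθ) + i sin(nθ))
= 1^7(cos(7*240°) + i sin(7*240°))
= 1(cos 240° + i sin 240°)
= -1/2 - (sqrt(3)/2)i


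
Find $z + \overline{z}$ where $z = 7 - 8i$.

z + conjugate(z) = (a + bi) + (a - bi) = 2a
= 2 * 7 = 14


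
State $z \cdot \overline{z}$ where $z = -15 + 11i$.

z * conjugate(z) = |z|^2 = a^2 + b^2
= (-15)^2 + 11^2 = 346


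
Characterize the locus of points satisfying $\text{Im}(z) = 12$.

Im(z) = y where z = x + yi; the equation y = 12 is satisfied by all points with that y-coordinate
Locus: Horizontal line y = 12


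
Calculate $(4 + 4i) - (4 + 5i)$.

(4 - 4) + (4 - 5)i = -i


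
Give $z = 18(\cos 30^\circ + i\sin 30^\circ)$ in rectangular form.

a = r cos θ = 18 * sqrt(3)/2 = 9*sqrt(3)
b = r sin θ = 18 * 1/2 = 9
z = 9*sqrt(3) + 9i


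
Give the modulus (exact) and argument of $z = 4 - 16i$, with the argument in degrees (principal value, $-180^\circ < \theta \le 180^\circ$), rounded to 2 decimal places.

|z| = sqrt(4^2 + (-16)^2) = sqrt(272)
arg(z) = arctan(b/a) = arctan(-16/4) (quadrant-adjusted) = -75.96°


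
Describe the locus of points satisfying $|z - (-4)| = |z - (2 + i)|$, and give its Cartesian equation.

|z - z1| = |z - z2| means z is equidistant from z1 and z2,
i.e. the perpendicular bisector of the segment from (-4, 0) to (2, 1) (midpoint (-1, 1/2)).
With z = x + yi, square both sides:
(x - (-4))^2 + (y - 0)^2 = (x - 2)^2 + (y - 1)^2
The x^2 and y^2 terms cancel: 12x + 2y = 5 - 16 = -11
Simplify: 12x + 2y = -11
Locus: Perpendicular bisector of the segment from (-4, 0) to (2, 1): the line 12x + 2y = -11


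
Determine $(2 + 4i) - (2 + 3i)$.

(2 - 2) + (4 - 3)i = i


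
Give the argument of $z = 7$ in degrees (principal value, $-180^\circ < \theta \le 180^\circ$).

b = 0 and a > 0, so z lies on the positive real axis: θ = 0°


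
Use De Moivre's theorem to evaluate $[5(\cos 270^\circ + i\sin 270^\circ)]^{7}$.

By De Moivre: z^n = r^n(cos(nθ) + i sin(nθ))
= 5^7(cos(7*270°) + i sin(7*270°))
= 78125(cos 90° + i sin 90°)
= 78125i


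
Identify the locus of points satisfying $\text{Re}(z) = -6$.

Re(z) = x where z = x + yi; the equation x = -6 is satisfied by all points with that x-coordinate
Locus: Vertical line x = -6


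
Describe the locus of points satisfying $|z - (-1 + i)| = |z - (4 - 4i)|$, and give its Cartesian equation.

|z - z1| = |z - z2| means z is equidistant from z1 and z2,
i.e. the perpendicular bisector of the segment from (-1, 1) to (4, -4) (midpoint (3/2, -3/2)).
With z = x + yi, square both sides:
(x - (-1))^2 + (y - 1)^2 = (x - 4)^2 + (y - (-4))^2
The x^2 and y^2 terms cancel: 10x + (-10)y = 32 - 2 = 30
Simplify: x - y = 3
Locus: Perpendicular bisector of the segment from (-1, 1) to (4, -4): the line x - y = 3


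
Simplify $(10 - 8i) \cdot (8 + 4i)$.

(a1*a2 - b1*b2) + (a1*b2 + b1*a2)i
= (80 - (-32)) + (40 + (-64))i
= 112 - 24i


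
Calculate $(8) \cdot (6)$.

(a1*a2 - b1*b2) + (a1*b2 + b1*a2)i
= (48 - 0) + (0 + 0)i
= 48


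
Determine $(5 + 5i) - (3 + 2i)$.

(5 - 3) + (5 - 2)i = 2 + 3i


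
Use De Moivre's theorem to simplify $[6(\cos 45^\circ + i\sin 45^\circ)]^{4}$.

By De Moivre: z^n = r^n(cos(nθ) + i sin(nθ))
= 6^4(cos(4*45°) + i sin(4*45°))
= 1296(cos 180° + i sin 180°)
= -1296


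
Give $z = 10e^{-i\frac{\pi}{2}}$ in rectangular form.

a = r cos θ = 10 * 0 = 0
b = r sin θ = 10 * -1 = -10
z = -10i


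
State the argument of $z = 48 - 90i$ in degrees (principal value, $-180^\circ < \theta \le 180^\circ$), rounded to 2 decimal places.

θ = arctan(b/a) = arctan(-90/48) (quadrant-adjusted) = -61.93°


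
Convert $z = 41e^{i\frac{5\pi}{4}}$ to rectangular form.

a = r cos θ = 41 * -sqrt(2)/2 = -41*sqrt(2)/2
b = r sin θ = 41 * -sqrt(2)/2 = -41*sqrt(2)/2
z = -41*sqrt(2)/2 - (41*sqrt(2)/2)i


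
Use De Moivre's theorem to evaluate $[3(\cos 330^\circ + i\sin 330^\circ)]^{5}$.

By De Moivre: z^n = r^n(cos(nθ) + i sin(nθ))
= 3^5(cos(5*330°) + i sin(5*330°))
= 243(cos 210° + i sin 210°)
= -243*sqrt(3)/2 - (243/2)i


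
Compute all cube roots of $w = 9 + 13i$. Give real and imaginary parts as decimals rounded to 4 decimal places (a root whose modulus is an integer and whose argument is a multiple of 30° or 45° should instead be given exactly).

|w| = sqrt(250) ≈ 15.811388, arg(w) ≈ 55.304846°
Root modulus = sqrt(250)^(1/3) ≈ 2.509901
Root arguments: θ_k = (arg(w) + 360°k)/3 for k = 0, 1, ..., 2
Compute each root as (root modulus)(cos θ_k + i sin θ_k) using full-precision intermediates, then round to 4 decimal places.
Roots: 2.3811 + 0.7937i, -1.8779 + 1.6652i, -0.5032 - 2.4589i


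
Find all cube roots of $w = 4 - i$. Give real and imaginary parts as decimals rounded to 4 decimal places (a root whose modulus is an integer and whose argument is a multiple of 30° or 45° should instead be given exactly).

|w| = sqrt(17) ≈ 4.123106, arg(w) ≈ 345.963757°
Root modulus = sqrt(17)^(1/3) ≈ 1.603522
Root arguments: θ_k = (arg(w) + 360°k)/3 for k = 0, 1, ..., 2
Compute each root as (root modulus)(cos θ_k + i sin θ_k) using full-precision intermediates, then round to 4 decimal places.
Roots: -0.6858 + 1.4495i, -0.9124 - 1.3187i, 1.5982 - 0.1308i


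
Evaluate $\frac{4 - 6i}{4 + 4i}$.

Multiply numerator and denominator by conjugate (4 - 4i):
= (4 - 6i)(4 - 4i) / (4^2 + 4^2)
= (-8 - 40i) / 32
Divide through by 8: (-1 - 5i) / 4
= -1/4 - (5/4)i


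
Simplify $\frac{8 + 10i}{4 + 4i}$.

Multiply numerator and denominator by conjugate (4 - 4i):
= (8 + 10i)(4 - 4i) / (4^2 + 4^2)
= (72 + 8i) / 32
Divide through by 8: (9 + i) / 4
= 9/4 + (1/4)i


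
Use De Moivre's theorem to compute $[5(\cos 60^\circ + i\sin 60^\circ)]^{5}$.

By De Moivre: z^n = r^n(cos(nθ) + i sin(nθ))
= 5^5(cos(5*60°) + i sin(5*60°))
= 3125(cos 300° + i sin 300°)
= 3125/2 - (3125*sqrt(3)/2)i


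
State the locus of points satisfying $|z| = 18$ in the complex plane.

|z| = 18 means sqrt(x^2 + y^2) = 18
This is a circle of radius 18 centered at the origin


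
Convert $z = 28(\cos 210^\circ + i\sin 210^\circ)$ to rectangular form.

a = r cos θ = 28 * -sqrt(3)/2 = -14*sqrt(3)
b = r sin θ = 28 * -1/2 = -14
z = -14*sqrt(3) - 14i


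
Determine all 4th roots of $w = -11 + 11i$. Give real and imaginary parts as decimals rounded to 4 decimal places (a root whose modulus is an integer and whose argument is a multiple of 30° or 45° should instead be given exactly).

|w| = sqrt(242) ≈ 15.556349, arg(w) = 135°
Root modulus = sqrt(242)^(1/4) ≈ 1.985989
Root arguments: θ_k = (135° + 360°k)/4 for k = 0, 1, ..., 3
Compute each root as (root modulus)(cos θ_k + i sin θ_k) using full-precision intermediates, then round to 4 decimal places.
Roots: 1.6513 + 1.1034i, -1.1034 + 1.6513i, -1.6513 - 1.1034i, 1.1034 - 1.6513i


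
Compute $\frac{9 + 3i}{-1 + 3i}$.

Multiply numerator and denominator by conjugate (-1 - 3i):
= (9 + 3i)(-1 - 3i) / ((-1)^2 + 3^2)
= (-30i) / 10
= -3i


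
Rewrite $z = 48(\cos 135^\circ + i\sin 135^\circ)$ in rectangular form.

a = r cos θ = 48 * -sqrt(2)/2 = -24*sqrt(2)
b = r sin θ = 48 * sqrt(2)/2 = 24*sqrt(2)
z = -24*sqrt(2) + 24*sqrt(2)i


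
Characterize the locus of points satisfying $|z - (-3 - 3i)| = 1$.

|z - z0| = r describes a circle centered at z0 with radius r
Here z0 = -3 - 3i and r = 1
Locus: Circle centered at (-3, -3) with radius 1


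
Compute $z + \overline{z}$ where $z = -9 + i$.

z + conjugate(z) = (a + bi) + (a - bi) = 2a
= 2 * (-9) = -18


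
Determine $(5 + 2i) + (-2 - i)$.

(5 + (-2)) + (2 + (-1))i = 3 + i


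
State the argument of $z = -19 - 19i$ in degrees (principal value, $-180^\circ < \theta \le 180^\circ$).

θ = arctan(b/a) = arctan(-19/-19) (quadrant-adjusted) = -135°


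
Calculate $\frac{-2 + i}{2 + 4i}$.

Multiply numerator and denominator by conjugate (2 - 4i):
= (-2 + i)(2 - 4i) / (2^2 + 4^2)
= (10i) / 20
Divide through by 10: (i) / 2
= 0 + (1/2)i


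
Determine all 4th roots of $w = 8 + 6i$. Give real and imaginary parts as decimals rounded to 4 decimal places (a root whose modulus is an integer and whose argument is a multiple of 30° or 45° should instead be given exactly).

|w| = 10, arg(w) ≈ 36.869898°
Root modulus = 10^(1/4) ≈ 1.778279
Root arguments: θ_k = (arg(w) + 360°k)/4 for k = 0, 1, ..., 3
Compute each root as (root modulus)(cos θ_k + i sin θ_k) using full-precision intermediates, then round to 4 decimal places.
Roots: 1.7553 + 0.2848i, -0.2848 + 1.7553i, -1.7553 - 0.2848i, 0.2848 - 1.7553i


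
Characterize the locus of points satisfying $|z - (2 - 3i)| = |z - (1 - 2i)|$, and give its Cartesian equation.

|z - z1| = |z - z2| means z is equidistant from z1 and z2,
i.e. the perpendicular bisector of the segment from (2, -3) to (1, -2) (midpoint (3/2, -5/2)).
With z = x + yi, square both sides:
(x - 2)^2 + (y - (-3))^2 = (x - 1)^2 + (y - (-2))^2
The x^2 and y^2 terms cancel: -2x + 2y = 5 - 13 = -8
Simplify: x - y = 4
Locus: Perpendicular bisector of the segment from (2, -3) to (1, -2): the line x - y = 4


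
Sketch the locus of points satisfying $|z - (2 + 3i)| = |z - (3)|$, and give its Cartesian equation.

|z - z1| = |z - z2| means z is equidistant from z1 and z2,
i.e. the perpendicular bisector of the segment from (2, 3) to (3, 0) (midpoint (5/2, 3/2)).
With z = x + yi, square both sides:
(x - 2)^2 + (y - 3)^2 = (x - 3)^2 + (y - 0)^2
The x^2 and y^2 terms cancel: 2x + (-6)y = 9 - 13 = -4
Simplify: x - 3y = -2
Locus: Perpendicular bisector of the segment from (2, 3) to (3, 0): the line x - 3y = -2


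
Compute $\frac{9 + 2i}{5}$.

Divisor is real, so divide each part by 5:
= 9/5 + (2/5)i


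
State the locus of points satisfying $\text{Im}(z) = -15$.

Im(z) = y where z = x + yi; the equation y = -15 is satisfied by all points with that y-coordinate
Locus: Horizontal line y = -15


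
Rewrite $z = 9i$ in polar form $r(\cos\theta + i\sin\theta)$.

r = |z| = sqrt(a^2 + b^2) = sqrt((0)^2 + (9)^2) = sqrt(0 + 81) = sqrt(81) = 9
a = 0 and b > 0, so z lies on the positive imaginary axis: θ = 90°
z = 9(cos 90° + i sin 90°)


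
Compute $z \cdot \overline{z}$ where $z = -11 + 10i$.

z * conjugate(z) = |z|^2 = a^2 + b^2
= (-11)^2 + 10^2 = 221


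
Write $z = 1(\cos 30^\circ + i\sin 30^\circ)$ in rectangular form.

a = r cos θ = 1 * sqrt(3)/2 = sqrt(3)/2
b = r sin θ = 1 * 1/2 = 1/2
z = sqrt(3)/2 + (1/2)i


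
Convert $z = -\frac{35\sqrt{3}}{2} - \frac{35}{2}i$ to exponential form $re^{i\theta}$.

r = |z| = sqrt((-35*sqrt(3)/2)^2 + (-35/2)^2) = sqrt(3675/4 + 1225/4) = sqrt(1225) = 35
θ = arctan(b/a) = arctan(-17.5/-30.3109) (quadrant-adjusted) = 210° = 7π/6
z = 35e^(i*7π/6)


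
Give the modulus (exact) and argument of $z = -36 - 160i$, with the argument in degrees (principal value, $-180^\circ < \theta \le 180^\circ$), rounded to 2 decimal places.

|z| = sqrt((-36)^2 + (-160)^2) = 164
arg(z) = arctan(b/a) = arctan(-160/-36) (quadrant-adjusted) = -102.68°


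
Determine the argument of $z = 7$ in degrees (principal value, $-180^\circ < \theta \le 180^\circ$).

b = 0 and a > 0, so z lies on the positive real axis: θ = 0°


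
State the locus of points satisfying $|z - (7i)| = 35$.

|z - z0| = r describes a circle centered at z0 with radius r
Here z0 = 7i and r = 35
Locus: Circle centered at (0, 7) with radius 35


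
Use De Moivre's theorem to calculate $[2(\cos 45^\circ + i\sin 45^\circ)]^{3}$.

By De Moivre: z^n = r^n(cos(nθ) + i sin(nθ))
= 2^3(cos(3*45°) + i sin(3*45°))
= 8(cos 135° + i sin 135°)
= -4*sqrt(2) + 4*sqrt(2)i


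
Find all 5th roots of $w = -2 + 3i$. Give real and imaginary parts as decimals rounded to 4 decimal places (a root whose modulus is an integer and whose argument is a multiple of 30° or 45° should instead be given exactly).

|w| = sqrt(13) ≈ 3.605551, arg(w) ≈ 123.690068°
Root modulus = sqrt(13)^(1/5) ≈ 1.292392
Root arguments: θ_k = (arg(w) + 360°k)/5 for k = 0, 1, ..., 4
Compute each root as (root modulus)(cos θ_k + i sin θ_k) using full-precision intermediates, then round to 4 decimal places.
Roots: 1.1738 + 0.5408i, -0.1516 + 1.2835i, -1.2675 + 0.2524i, -0.6317 - 1.1275i, 0.8771 - 0.9492i


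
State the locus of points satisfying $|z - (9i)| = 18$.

|z - z0| = r describes a circle centered at z0 with radius r
Here z0 = 9i and r = 18
Locus: Circle centered at (0, 9) with radius 18


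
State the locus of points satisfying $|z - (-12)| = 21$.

|z - z0| = r describes a circle centered at z0 with radius r
Here z0 = -12 and r = 21
Locus: Circle centered at (-12, 0) with radius 21


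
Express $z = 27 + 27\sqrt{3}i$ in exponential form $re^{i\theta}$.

r = |z| = sqrt((27)^2 + (27*sqrt(3))^2) = sqrt(729 + 2187) = sqrt(2916) = 54
θ = arctan(b/a) = arctan(46.7654/27) (quadrant-adjusted) = 60° = π/3
z = 54e^(i*π/3)


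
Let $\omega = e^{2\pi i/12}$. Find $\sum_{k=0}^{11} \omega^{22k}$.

Let ζ = ω^22 = e^(2πi·22/12). Since 12 ∤ 22, ζ ≠ 1.
Sum = Σ_{k=0}^{11} ζ^k = (ζ^12 - 1)/(ζ - 1) = (ω^{22·12} - 1)/(ζ - 1) = (1 - 1)/(ζ - 1) = 0


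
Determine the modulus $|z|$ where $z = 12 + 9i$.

|z| = sqrt(a^2 + b^2) = sqrt(12^2 + 9^2) = sqrt(225) = 15


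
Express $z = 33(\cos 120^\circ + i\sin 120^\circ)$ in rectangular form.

a = r cos θ = 33 * -1/2 = -33/2
b = r sin θ = 33 * sqrt(3)/2 = 33*sqrt(3)/2
z = -33/2 + (33*sqrt(3)/2)i


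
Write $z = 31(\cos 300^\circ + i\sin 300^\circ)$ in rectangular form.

a = r cos θ = 31 * 1/2 = 31/2
b = r sin θ = 31 * -sqrt(3)/2 = -31*sqrt(3)/2
z = 31/2 - (31*sqrt(3)/2)i


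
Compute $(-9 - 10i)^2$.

(a + bi)^2 = a^2 - b^2 + 2abi
= (-9)^2 - (-10)^2 + 2*(-9)*(-10)i
= -19 + 180i


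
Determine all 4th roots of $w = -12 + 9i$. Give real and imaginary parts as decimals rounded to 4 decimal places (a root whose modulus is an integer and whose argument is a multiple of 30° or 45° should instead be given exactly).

|w| = 15, arg(w) ≈ 143.130102°
Root modulus = 15^(1/4) ≈ 1.967990
Root arguments: θ_k = (arg(w) + 360°k)/4 for k = 0, 1, ..., 3
Compute each root as (root modulus)(cos θ_k + i sin θ_k) using full-precision intermediates, then round to 4 decimal places.
Roots: 1.5965 + 1.1507i, -1.1507 + 1.5965i, -1.5965 - 1.1507i, 1.1507 - 1.5965i


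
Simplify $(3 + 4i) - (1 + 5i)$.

(3 - 1) + (4 - 5)i = 2 - i


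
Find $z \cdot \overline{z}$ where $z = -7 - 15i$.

z * conjugate(z) = |z|^2 = a^2 + b^2
= (-7)^2 + (-15)^2 = 274


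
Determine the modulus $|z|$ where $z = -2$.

|z| = sqrt(a^2 + b^2) = sqrt((-2)^2 + 0^2) = sqrt(4) = 2


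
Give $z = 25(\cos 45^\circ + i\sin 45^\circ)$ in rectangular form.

a = r cos θ = 25 * sqrt(2)/2 = 25*sqrt(2)/2
b = r sin θ = 25 * sqrt(2)/2 = 25*sqrt(2)/2
z = 25*sqrt(2)/2 + (25*sqrt(2)/2)i


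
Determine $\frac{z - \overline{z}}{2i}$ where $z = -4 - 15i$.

z - conjugate(z) = 2bi
(z - conjugate(z))/(2i) = 2bi/(2i) = b = -15


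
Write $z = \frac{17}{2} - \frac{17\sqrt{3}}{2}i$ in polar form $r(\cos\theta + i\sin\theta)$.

r = |z| = sqrt(a^2 + b^2) = sqrt((17/2)^2 + (-17*sqrt(3)/2)^2) = sqrt(289/4 + 867/4) = sqrt(289) = 17
θ = arctan(b/a) = arctan(-14.7224/8.5) (quadrant-adjusted) = 300°
z = 17(cos 300° + i sin 300°)


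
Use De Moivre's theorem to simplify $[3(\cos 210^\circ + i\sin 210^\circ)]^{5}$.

By De Moivre: z^n = r^n(cos(nθ) + i sin(nθ))
= 3^5(cos(5*210°) + i sin(5*210°))
= 243(cos 330° + i sin 330°)
= 243*sqrt(3)/2 - (243/2)i


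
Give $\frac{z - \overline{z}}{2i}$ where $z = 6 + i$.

z - conjugate(z) = 2bi
(z - conjugate(z))/(2i) = 2bi/(2i) = b = 1


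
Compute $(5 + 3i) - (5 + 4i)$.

(5 - 5) + (3 - 4)i = -i


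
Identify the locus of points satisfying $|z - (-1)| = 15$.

|z - z0| = r describes a circle centered at z0 with radius r
Here z0 = -1 and r = 15
Locus: Circle centered at (-1, 0) with radius 15


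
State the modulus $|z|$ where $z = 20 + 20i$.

|z| = sqrt(a^2 + b^2) = sqrt(20^2 + 20^2) = sqrt(800) = sqrt(800)


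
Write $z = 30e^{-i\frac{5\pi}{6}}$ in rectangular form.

a = r cos θ = 30 * -sqrt(3)/2 = -15*sqrt(3)
b = r sin θ = 30 * -1/2 = -15
z = -15*sqrt(3) - 15i


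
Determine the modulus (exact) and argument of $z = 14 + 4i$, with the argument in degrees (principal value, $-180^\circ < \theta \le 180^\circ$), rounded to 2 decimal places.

|z| = sqrt(14^2 + 4^2) = sqrt(212)
arg(z) = arctan(b/a) = arctan(4/14) (quadrant-adjusted) = 15.95°


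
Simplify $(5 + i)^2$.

(a + bi)^2 = a^2 - b^2 + 2abi
= 5^2 - 1^2 + 2*5*1i
= 24 + 10i


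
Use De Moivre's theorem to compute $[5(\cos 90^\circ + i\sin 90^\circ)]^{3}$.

By De Moivre: z^n = r^n(cos(nθ) + i sin(nθ))
= 5^3(cos(3*90°) + i sin(3*90°))
= 125(cos 270° + i sin 270°)
= -125i


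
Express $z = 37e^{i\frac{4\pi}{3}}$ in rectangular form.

a = r cos θ = 37 * -1/2 = -37/2
b = r sin θ = 37 * -sqrt(3)/2 = -37*sqrt(3)/2
z = -37/2 - (37*sqrt(3)/2)i


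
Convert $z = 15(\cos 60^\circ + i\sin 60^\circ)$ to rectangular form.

a = r cos θ = 15 * 1/2 = 15/2
b = r sin θ = 15 * sqrt(3)/2 = 15*sqrt(3)/2
z = 15/2 + (15*sqrt(3)/2)i


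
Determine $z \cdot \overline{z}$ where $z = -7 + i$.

z * conjugate(z) = |z|^2 = a^2 + b^2
= (-7)^2 + 1^2 = 50


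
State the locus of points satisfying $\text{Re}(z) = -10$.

Re(z) = x where z = x + yi; the equation x = -10 is satisfied by all points with that x-coordinate
Locus: Vertical line x = -10


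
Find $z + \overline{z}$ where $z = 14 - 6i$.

z + conjugate(z) = (a + bi) + (a - bi) = 2a
= 2 * 14 = 28


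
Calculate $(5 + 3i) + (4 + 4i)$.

(5 + 4) + (3 + 4)i = 9 + 7i


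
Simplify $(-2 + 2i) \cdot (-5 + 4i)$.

(a1*a2 - b1*b2) + (a1*b2 + b1*a2)i
= (10 - 8) + (-8 + (-10))i
= 2 - 18i


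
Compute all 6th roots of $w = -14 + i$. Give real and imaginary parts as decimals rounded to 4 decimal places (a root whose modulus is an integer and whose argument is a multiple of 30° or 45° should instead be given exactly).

|w| = sqrt(197) ≈ 14.035669, arg(w) ≈ 175.914383°
Root modulus = sqrt(197)^(1/6) ≈ 1.553122
Root arguments: θ_k = (arg(w) + 360°k)/6 for k = 0, 1, ..., 5
Compute each root as (root modulus)(cos θ_k + i sin θ_k) using full-precision intermediates, then round to 4 decimal places.
Roots: 1.3542 + 0.7605i, 0.0185 + 1.5530i, -1.3357 + 0.7925i, -1.3542 - 0.7605i, -0.0185 - 1.5530i, 1.3357 - 0.7925i


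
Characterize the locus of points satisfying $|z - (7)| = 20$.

|z - z0| = r describes a circle centered at z0 with radius r
Here z0 = 7 and r = 20
Locus: Circle centered at (7, 0) with radius 20


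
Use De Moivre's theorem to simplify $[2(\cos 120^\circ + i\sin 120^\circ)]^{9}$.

By De Moivre: z^n = r^n(cos(nθ) + i sin(nθ))
= 2^9(cos(9*120°) + i sin(9*120°))
= 512(cos 0° + i sin 0°)
= 512


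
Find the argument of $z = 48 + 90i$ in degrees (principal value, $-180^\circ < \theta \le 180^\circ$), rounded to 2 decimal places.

θ = arctan(b/a) = arctan(90/48) (quadrant-adjusted) = 61.93°


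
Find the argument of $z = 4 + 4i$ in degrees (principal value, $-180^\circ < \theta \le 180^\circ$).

θ = arctan(b/a) = arctan(4/4) (quadrant-adjusted) = 45°


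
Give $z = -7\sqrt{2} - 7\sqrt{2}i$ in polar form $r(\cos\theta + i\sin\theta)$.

r = |z| = sqrt(a^2 + b^2) = sqrt((-7*sqrt(2))^2 + (-7*sqrt(2))^2) = sqrt(98 + 98) = sqrt(196) = 14
θ = arctan(b/a) = arctan(-9.8995/-9.8995) (quadrant-adjusted) = 225°
z = 14(cos 225° + i sin 225°)


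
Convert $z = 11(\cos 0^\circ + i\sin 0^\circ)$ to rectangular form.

a = r cos θ = 11 * 1 = 11
b = r sin θ = 11 * 0 = 0
z = 11


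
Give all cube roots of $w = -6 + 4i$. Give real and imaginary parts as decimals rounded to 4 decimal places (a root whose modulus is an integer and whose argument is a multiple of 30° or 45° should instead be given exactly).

|w| = sqrt(52) ≈ 7.211103, arg(w) ≈ 146.309932°
Root modulus = sqrt(52)^(1/3) ≈ 1.931971
Root arguments: θ_k = (arg(w) + 360°k)/3 for k = 0, 1, ..., 2
Compute each root as (root modulus)(cos θ_k + i sin θ_k) using full-precision intermediates, then round to 4 decimal places.
Roots: 1.2733 + 1.4530i, -1.8950 + 0.3762i, 0.6216 - 1.8292i


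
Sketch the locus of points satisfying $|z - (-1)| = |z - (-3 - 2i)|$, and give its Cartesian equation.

|z - z1| = |z - z2| means z is equidistant from z1 and z2,
i.e. the perpendicular bisector of the segment from (-1, 0) to (-3, -2) (midpoint (-2, -1)).
With z = x + yi, square both sides:
(x - (-1))^2 + (y - 0)^2 = (x - (-3))^2 + (y - (-2))^2
The x^2 and y^2 terms cancel: -4x + (-4)y = 13 - 1 = 12
Simplify: x + y = -3
Locus: Perpendicular bisector of the segment from (-1, 0) to (-3, -2): the line x + y = -3


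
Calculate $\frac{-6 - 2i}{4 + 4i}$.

Multiply numerator and denominator by conjugate (4 - 4i):
= (-6 - 2i)(4 - 4i) / (4^2 + 4^2)
= (-32 + 16i) / 32
Divide through by 16: (-2 + i) / 2
= -1 + (1/2)i


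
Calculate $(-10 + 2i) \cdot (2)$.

(a1*a2 - b1*b2) + (a1*b2 + b1*a2)i
= (-20 - 0) + (0 + 4)i
= -20 + 4i


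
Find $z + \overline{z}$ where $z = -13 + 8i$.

z + conjugate(z) = (a + bi) + (a - bi) = 2a
= 2 * (-13) = -26


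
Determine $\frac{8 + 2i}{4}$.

Divisor is real, so divide each part by 4:
= 2 + (1/2)i


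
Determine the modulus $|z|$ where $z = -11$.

|z| = sqrt(a^2 + b^2) = sqrt((-11)^2 + 0^2) = sqrt(121) = 11


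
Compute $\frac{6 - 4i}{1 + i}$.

Multiply numerator and denominator by conjugate (1 - i):
= (6 - 4i)(1 - i) / (1^2 + 1^2)
= (2 - 10i) / 2
= 1 - 5i


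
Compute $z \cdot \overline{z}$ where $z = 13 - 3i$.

z * conjugate(z) = |z|^2 = a^2 + b^2
= 13^2 + (-3)^2 = 178


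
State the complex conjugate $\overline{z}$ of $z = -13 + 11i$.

If z = a + bi, then conjugate(z) = a - bi
conjugate(-13 + 11i) = -13 - 11i


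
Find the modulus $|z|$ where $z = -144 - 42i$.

|z| = sqrt(a^2 + b^2) = sqrt((-144)^2 + (-42)^2) = sqrt(22500) = 150


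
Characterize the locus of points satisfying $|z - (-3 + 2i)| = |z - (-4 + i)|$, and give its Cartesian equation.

|z - z1| = |z - z2| means z is equidistant from z1 and z2,
i.e. the perpendicular bisector of the segment from (-3, 2) to (-4, 1) (midpoint (-7/2, 3/2)).
With z = x + yi, square both sides:
(x - (-3))^2 + (y - 2)^2 = (x - (-4))^2 + (y - 1)^2
The x^2 and y^2 terms cancel: -2x + (-2)y = 17 - 13 = 4
Simplify: x + y = -2
Locus: Perpendicular bisector of the segment from (-3, 2) to (-4, 1): the line x + y = -2


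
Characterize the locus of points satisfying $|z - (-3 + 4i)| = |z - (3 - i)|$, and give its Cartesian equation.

|z - z1| = |z - z2| means z is equidistant from z1 and z2,
i.e. the perpendicular bisector of the segment from (-3, 4) to (3, -1) (midpoint (0, 3/2)).
With z = x + yi, square both sides:
(x - (-3))^2 + (y - 4)^2 = (x - 3)^2 + (y - (-1))^2
The x^2 and y^2 terms cancel: 12x + (-10)y = 10 - 25 = -15
Simplify: 12x - 10y = -15
Locus: Perpendicular bisector of the segment from (-3, 4) to (3, -1): the line 12x - 10y = -15


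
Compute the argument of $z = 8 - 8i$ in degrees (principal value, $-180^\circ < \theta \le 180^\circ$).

θ = arctan(b/a) = arctan(-8/8) (quadrant-adjusted) = -45°


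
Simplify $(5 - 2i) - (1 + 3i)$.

(5 - 1) + (-2 - 3)i = 4 - 5i


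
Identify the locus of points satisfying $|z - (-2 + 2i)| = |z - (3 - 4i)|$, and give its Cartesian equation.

|z - z1| = |z - z2| means z is equidistant from z1 and z2,
i.e. the perpendicular bisector of the segment from (-2, 2) to (3, -4) (midpoint (1/2, -1)).
With z = x + yi, square both sides:
(x - (-2))^2 + (y - 2)^2 = (x - 3)^2 + (y - (-4))^2
The x^2 and y^2 terms cancel: 10x + (-12)y = 25 - 8 = 17
Simplify: 10x - 12y = 17
Locus: Perpendicular bisector of the segment from (-2, 2) to (3, -4): the line 10x - 12y = 17


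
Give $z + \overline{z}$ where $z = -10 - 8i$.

z + conjugate(z) = (a + bi) + (a - bi) = 2a
= 2 * (-10) = -20


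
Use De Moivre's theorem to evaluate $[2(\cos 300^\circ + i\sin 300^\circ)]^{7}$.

By De Moivre: z^n = r^n(cos(nθ) + i sin(nθ))
= 2^7(cos(7*300°) + i sin(7*300°))
= 128(cos 300° + i sin 300°)
= 64 - 64*sqrt(3)i


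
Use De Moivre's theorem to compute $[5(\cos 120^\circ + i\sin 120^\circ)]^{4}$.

By De Moivre: z^n = r^n(cos(nθ) + i sin(nθ))
= 5^4(cos(4*120°) + i sin(4*120°))
= 625(cos 120° + i sin 120°)
= -625/2 + (625*sqrt(3)/2)i


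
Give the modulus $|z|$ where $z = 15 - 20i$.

|z| = sqrt(a^2 + b^2) = sqrt(15^2 + (-20)^2) = sqrt(625) = 25


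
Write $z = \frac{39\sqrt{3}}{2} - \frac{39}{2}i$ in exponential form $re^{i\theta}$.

r = |z| = sqrt((39*sqrt(3)/2)^2 + (-39/2)^2) = sqrt(4563/4 + 1521/4) = sqrt(1521) = 39
θ = arctan(b/a) = arctan(-19.5/33.775) (quadrant-adjusted) = -30° = -π/6
z = 39e^(-i*π/6)


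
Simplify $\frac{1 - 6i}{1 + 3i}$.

Multiply numerator and denominator by conjugate (1 - 3i):
= (1 - 6i)(1 - 3i) / (1^2 + 3^2)
= (-17 - 9i) / 10
= -17/10 - (9/10)i


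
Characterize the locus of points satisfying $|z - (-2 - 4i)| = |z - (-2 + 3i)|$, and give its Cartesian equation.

|z - z1| = |z - z2| means z is equidistant from z1 and z2,
i.e. the perpendicular bisector of the segment from (-2, -4) to (-2, 3) (midpoint (-2, -1/2)).
With z = x + yi, square both sides:
(x - (-2))^2 + (y - (-4))^2 = (x - (-2))^2 + (y - 3)^2
The x^2 and y^2 terms cancel: 0x + 14y = 13 - 20 = -7
Simplify: y = -1/2
Locus: Perpendicular bisector of the segment from (-2, -4) to (-2, 3): the line y = -1/2


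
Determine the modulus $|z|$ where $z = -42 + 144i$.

|z| = sqrt(a^2 + b^2) = sqrt((-42)^2 + 144^2) = sqrt(22500) = 150


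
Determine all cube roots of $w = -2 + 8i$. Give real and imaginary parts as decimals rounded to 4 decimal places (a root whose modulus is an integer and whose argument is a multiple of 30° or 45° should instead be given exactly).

|w| = sqrt(68) ≈ 8.246211, arg(w) ≈ 104.036243°
Root modulus = sqrt(68)^(1/3) ≈ 2.020311
Root arguments: θ_k = (arg(w) + 360°k)/3 for k = 0, 1, ..., 2
Compute each root as (root modulus)(cos θ_k + i sin θ_k) using full-precision intermediates, then round to 4 decimal places.
Roots: 1.6614 + 1.1495i, -1.8262 + 0.8641i, 0.1648 - 2.0136i


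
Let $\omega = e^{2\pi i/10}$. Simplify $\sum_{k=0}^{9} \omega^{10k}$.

Since 10 divides 10, ω^10 = (ω^10)^1 = 1^1 = 1, so every term is 1.
Sum = 10 · 1 = 10


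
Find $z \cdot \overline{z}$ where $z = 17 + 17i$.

z * conjugate(z) = |z|^2 = a^2 + b^2
= 17^2 + 17^2 = 578


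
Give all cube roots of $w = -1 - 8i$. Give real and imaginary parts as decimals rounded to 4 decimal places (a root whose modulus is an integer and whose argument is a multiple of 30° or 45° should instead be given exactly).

|w| = sqrt(65) ≈ 8.062258, arg(w) ≈ 262.874984°
Root modulus = sqrt(65)^(1/3) ≈ 2.005175
Root arguments: θ_k = (arg(w) + 360°k)/3 for k = 0, 1, ..., 2
Compute each root as (root modulus)(cos θ_k + i sin θ_k) using full-precision intermediates, then round to 4 decimal places.
Roots: 0.0831 + 2.0035i, -1.7766 - 0.9298i, 1.6935 - 1.0737i


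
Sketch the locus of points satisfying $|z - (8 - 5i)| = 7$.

|z - z0| = r describes a circle centered at z0 with radius r
Here z0 = 8 - 5i and r = 7
Locus: Circle centered at (8, -5) with radius 7


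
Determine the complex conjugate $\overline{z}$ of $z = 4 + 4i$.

If z = a + bi, then conjugate(z) = a - bi
conjugate(4 + 4i) = 4 - 4i


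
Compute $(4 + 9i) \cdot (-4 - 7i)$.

(a1*a2 - b1*b2) + (a1*b2 + b1*a2)i
= (-16 - (-63)) + (-28 + (-36))i
= 47 - 64i


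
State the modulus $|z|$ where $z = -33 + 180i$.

|z| = sqrt(a^2 + b^2) = sqrt((-33)^2 + 180^2) = sqrt(33489) = 183


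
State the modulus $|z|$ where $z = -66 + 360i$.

|z| = sqrt(a^2 + b^2) = sqrt((-66)^2 + 360^2) = sqrt(133956) = 366


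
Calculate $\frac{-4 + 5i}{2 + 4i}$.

Multiply numerator and denominator by conjugate (2 - 4i):
= (-4 + 5i)(2 - 4i) / (2^2 + 4^2)
= (12 + 26i) / 20
Divide through by 2: (6 + 13i) / 10
= 3/5 + (13/10)i


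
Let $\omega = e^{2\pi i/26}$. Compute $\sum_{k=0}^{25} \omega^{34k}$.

Let ζ = ω^34 = e^(2πi·34/26). Since 26 ∤ 34, ζ ≠ 1.
Sum = Σ_{k=0}^{25} ζ^k = (ζ^26 - 1)/(ζ - 1) = (ω^{34·26} - 1)/(ζ - 1) = (1 - 1)/(ζ - 1) = 0


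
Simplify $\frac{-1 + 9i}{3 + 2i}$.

Multiply numerator and denominator by conjugate (3 - 2i):
= (-1 + 9i)(3 - 2i) / (3^2 + 2^2)
= (15 + 29i) / 13
= 15/13 + (29/13)i


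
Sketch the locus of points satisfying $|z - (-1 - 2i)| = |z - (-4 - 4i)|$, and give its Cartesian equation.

|z - z1| = |z - z2| means z is equidistant from z1 and z2,
i.e. the perpendicular bisector of the segment from (-1, -2) to (-4, -4) (midpoint (-5/2, -3)).
With z = x + yi, square both sides:
(x - (-1))^2 + (y - (-2))^2 = (x - (-4))^2 + (y - (-4))^2
The x^2 and y^2 terms cancel: -6x + (-4)y = 32 - 5 = 27
Simplify: 6x + 4y = -27
Locus: Perpendicular bisector of the segment from (-1, -2) to (-4, -4): the line 6x + 4y = -27


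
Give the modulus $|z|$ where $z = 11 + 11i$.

|z| = sqrt(a^2 + b^2) = sqrt(11^2 + 11^2) = sqrt(242) = sqrt(242)


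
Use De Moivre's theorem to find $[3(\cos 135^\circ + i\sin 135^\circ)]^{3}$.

By De Moivre: z^n = r^n(cos(nθ) + i sin(nθ))
= 3^3(cos(3*135°) + i sin(3*135°))
= 27(cos 45° + i sin 45°)
= 27*sqrt(2)/2 + (27*sqrt(2)/2)i


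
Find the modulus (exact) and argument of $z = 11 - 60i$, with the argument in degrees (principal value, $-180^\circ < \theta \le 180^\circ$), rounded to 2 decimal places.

|z| = sqrt(11^2 + (-60)^2) = 61
arg(z) = arctan(b/a) = arctan(-60/11) (quadrant-adjusted) = -79.61°


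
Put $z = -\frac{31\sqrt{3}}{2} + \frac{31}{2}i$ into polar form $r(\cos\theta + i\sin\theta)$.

r = |z| = sqrt(a^2 + b^2) = sqrt((-31*sqrt(3)/2)^2 + (31/2)^2) = sqrt(2883/4 + 961/4) = sqrt(961) = 31
θ = arctan(b/a) = arctan(15.5/-26.8468) (quadrant-adjusted) = 150°
z = 31(cos 150° + i sin 150°)


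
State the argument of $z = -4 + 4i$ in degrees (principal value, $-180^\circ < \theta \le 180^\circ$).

θ = arctan(b/a) = arctan(4/-4) (quadrant-adjusted) = 135°


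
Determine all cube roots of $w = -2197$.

|w| = 2197, arg(w) = 180°
Root modulus = 2197^(1/3) = 13
Root arguments: θ_k = (180° + 360°k)/3 for k = 0, 1, ..., 2
Roots: 13/2 + (13*sqrt(3)/2)i, -13, 13/2 - (13*sqrt(3)/2)i


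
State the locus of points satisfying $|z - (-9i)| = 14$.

|z - z0| = r describes a circle centered at z0 with radius r
Here z0 = -9i and r = 14
Locus: Circle centered at (0, -9) with radius 14
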